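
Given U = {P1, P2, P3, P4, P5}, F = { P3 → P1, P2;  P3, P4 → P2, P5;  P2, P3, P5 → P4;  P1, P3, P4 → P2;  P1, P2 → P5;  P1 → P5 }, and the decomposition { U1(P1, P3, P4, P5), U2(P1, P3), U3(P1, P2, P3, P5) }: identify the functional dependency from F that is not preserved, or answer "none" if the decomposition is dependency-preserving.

none

P3 → P1, P2 lies within U3.
P3, P4 → P2, P5: restricted closure across fragments reaches P2, P5.
P2, P3, P5 → P4: restricted closure across fragments reaches P4.
P1, P3, P4 → P2: restricted closure across fragments reaches P2.
P1, P2 → P5 lies within U3.
P1 → P5 lies within U1.
Every dependency is enforceable on the fragments, so the decomposition is dependency-preserving.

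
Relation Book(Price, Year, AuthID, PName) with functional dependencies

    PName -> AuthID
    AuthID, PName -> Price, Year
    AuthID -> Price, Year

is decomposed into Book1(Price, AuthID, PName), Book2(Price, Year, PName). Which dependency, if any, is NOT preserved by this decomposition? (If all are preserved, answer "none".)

AuthID -> Price, Year

Check AuthID → Price, Year: no single fragment contains all of {Price, Year, AuthID}, and the restricted closure of {AuthID} across the fragments never reaches {Price, Year}.
PName → AuthID is preserved.
AuthID, PName → Price, Year is preserved.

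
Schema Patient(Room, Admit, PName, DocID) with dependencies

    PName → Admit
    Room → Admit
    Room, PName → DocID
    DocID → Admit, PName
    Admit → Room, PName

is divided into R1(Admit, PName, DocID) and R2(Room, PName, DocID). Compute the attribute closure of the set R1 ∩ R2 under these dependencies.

Room, Admit, PName, DocID

R1 ∩ R2 = {PName, DocID}.
PName → Admit applies, adding Admit
Admit → Room, PName applies, adding Room
Closure: {Room, Admit, PName, DocID}.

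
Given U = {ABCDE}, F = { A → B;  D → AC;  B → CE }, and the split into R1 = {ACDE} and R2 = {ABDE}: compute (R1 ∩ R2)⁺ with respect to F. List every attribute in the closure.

ABCDE

R1 ∩ R2 = {ADE}.
A → B applies, adding B
D → AC applies, adding C
Closure: {ABCDE}.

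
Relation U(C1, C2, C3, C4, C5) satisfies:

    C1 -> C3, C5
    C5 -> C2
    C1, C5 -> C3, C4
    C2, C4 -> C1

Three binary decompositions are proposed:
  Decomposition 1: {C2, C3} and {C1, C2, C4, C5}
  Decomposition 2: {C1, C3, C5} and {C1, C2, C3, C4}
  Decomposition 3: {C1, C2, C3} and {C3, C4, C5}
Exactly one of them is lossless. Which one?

Decomposition 1: common = {C2}, closure = {C2} → lossy.
Decomposition 2: common = {C1, C3}, closure = {C1, C2, C3, C4, C5} → lossless.
Decomposition 3: common = {C3}, closure = {C3} → lossy.

Decomposition 2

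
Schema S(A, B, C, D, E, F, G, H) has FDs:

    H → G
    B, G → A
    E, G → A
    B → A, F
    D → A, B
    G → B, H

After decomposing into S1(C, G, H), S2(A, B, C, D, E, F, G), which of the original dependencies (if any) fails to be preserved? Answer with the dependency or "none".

H → G lies within S1.
B, G → A lies within S2.
E, G → A lies within S2.
B → A, F lies within S2.
D → A, B lies within S2.
G → B, H: restricted closure across fragments reaches B, H.
Every dependency is enforceable on the fragments, so the decomposition is dependency-preserving.

none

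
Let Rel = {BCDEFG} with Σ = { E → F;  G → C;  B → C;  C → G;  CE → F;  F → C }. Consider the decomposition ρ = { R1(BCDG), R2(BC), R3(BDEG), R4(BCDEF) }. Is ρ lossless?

Chase test. Columns are BCDEFG; row i has aⱼ where attribute j ∈ Ri, else bᵢⱼ.
Initial tableau (one row per fragment):
  row 1: a1 a2 a3 b14 b15 a6
  row 2: a1 a2 b23 b24 b25 b26
  row 3: a1 b32 a3 a4 b35 a6
  row 4: a1 a2 a3 a4 a5 b46
Rows 3 and 4 agree on E; apply E→F and equate their F entries.
Rows 1 and 3 agree on G; apply G→C and equate their C entries.
Rows 1 and 2 agree on C; apply C→G and equate their G entries.
Rows 1 and 4 agree on C; apply C→G and equate their G entries.
Row 3 is now all distinguished symbols — the join is lossless.

Yes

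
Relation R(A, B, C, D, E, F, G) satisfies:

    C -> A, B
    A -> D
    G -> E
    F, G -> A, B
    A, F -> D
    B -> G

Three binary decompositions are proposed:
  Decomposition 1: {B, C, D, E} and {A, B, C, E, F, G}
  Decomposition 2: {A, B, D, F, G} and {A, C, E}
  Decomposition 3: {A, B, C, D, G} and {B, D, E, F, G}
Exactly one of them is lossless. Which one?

Decomposition 1: common = {B, C, E}, closure = {A, B, C, D, E, G} → lossless.
Decomposition 2: common = {A}, closure = {A, D} → lossy.
Decomposition 3: common = {B, D, G}, closure = {B, D, E, G} → lossy.

Decomposition 1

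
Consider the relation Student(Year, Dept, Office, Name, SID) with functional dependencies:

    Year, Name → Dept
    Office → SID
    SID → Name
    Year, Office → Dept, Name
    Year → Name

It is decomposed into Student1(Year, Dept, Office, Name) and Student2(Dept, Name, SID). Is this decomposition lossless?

No

Common attributes: Student1 ∩ Student2 = {Dept, Name}.
No dependency enlarges {Dept, Name}, so (Dept, Name)⁺ = {Dept, Name}.
The closure contains neither all of Student1 = {Year, Dept, Office, Name} nor all of Student2 = {Dept, Name, SID}, so the common attributes are not a superkey of either fragment. The join is lossy.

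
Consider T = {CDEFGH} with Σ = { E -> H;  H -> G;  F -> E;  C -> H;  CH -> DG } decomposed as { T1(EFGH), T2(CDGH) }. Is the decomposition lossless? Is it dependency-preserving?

lossy but dependency-preserving

Lossless test: (GH)⁺ = {GH}, which is a superkey of neither fragment — lossy.
Dependency preservation: every FD's attributes lie within a single fragment, so each can be enforced locally — preserved.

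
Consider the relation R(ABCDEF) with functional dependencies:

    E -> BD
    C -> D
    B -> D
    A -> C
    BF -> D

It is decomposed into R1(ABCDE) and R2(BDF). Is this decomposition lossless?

Common attributes: R1 ∩ R2 = {BD}.
No dependency enlarges {BD}, so (BD)⁺ = {BD}.
The closure contains neither all of R1 = {ABCDE} nor all of R2 = {BDF}, so the common attributes are not a superkey of either fragment. The join is lossy.

No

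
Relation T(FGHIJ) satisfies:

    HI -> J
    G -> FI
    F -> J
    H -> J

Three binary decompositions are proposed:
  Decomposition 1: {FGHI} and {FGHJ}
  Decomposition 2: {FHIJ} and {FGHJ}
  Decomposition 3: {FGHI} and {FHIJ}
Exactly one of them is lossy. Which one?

Decomposition 2

Decomposition 1: common = {FGH}, closure = {FGHIJ} → lossless.
Decomposition 2: common = {FHJ}, closure = {FHJ} → lossy.
Decomposition 3: common = {FHI}, closure = {FHIJ} → lossless.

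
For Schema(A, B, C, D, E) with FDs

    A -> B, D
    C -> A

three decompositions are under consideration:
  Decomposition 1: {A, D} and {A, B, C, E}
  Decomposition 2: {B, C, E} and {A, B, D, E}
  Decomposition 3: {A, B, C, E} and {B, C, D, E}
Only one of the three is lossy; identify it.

Decomposition 2

Decomposition 1: common = {A}, closure = {A, B, D} → lossless.
Decomposition 2: common = {B, E}, closure = {B, E} → lossy.
Decomposition 3: common = {B, C, E}, closure = {A, B, C, D, E} → lossless.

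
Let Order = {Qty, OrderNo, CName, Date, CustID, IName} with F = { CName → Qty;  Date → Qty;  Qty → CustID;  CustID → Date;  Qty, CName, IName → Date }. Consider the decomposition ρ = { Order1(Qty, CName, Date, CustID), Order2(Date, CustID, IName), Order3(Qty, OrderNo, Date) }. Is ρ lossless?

Chase test. Columns are Qty, OrderNo, CName, Date, CustID, IName; row i has aⱼ where attribute j ∈ Orderi, else bᵢⱼ.
Initial tableau (one row per fragment):
  row 1: a1 b12 a3 a4 a5 b16
  row 2: b21 b22 b23 a4 a5 a6
  row 3: a1 a2 b33 a4 b35 b36
Rows 1 and 2 agree on Date; apply Date→Qty and equate their Qty entries.
Rows 1 and 3 agree on Qty; apply Qty→CustID and equate their CustID entries.
No row becomes fully distinguished — the join is lossy.

No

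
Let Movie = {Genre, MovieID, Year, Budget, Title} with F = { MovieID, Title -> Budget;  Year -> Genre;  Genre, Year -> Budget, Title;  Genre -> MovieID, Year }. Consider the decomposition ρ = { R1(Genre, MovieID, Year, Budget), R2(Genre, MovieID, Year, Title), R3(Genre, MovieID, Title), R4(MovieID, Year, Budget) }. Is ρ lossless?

Chase test. Columns are Genre, MovieID, Year, Budget, Title; row i has aⱼ where attribute j ∈ Ri, else bᵢⱼ.
Initial tableau (one row per fragment):
  row 1: a1 a2 a3 a4 b15
  row 2: a1 a2 a3 b24 a5
  row 3: a1 a2 b33 b34 a5
  row 4: b41 a2 a3 a4 b45
Rows 2 and 3 agree on MovieID, Title; apply MovieID, Title→Budget and equate their Budget entries.
Rows 1 and 4 agree on Year; apply Year→Genre and equate their Genre entries.
Rows 1 and 2 agree on Genre, Year; apply Genre, Year→Budget, Title and equate their Budget, Title entries.
Rows 1 and 4 agree on Genre, Year; apply Genre, Year→Budget, Title and equate their Budget, Title entries.
Rows 1 and 3 agree on Genre; apply Genre→MovieID, Year and equate their MovieID, Year entries.
Row 1 is now all distinguished symbols — the join is lossless.

Yes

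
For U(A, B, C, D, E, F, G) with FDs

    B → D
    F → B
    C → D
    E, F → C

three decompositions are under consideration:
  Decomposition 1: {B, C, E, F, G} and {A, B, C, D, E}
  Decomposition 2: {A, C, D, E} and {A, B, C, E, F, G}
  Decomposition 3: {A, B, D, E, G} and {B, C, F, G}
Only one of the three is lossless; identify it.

Decomposition 2

Decomposition 1: common = {B, C, E}, closure = {B, C, D, E} → lossy.
Decomposition 2: common = {A, C, E}, closure = {A, C, D, E} → lossless.
Decomposition 3: common = {B, G}, closure = {B, D, G} → lossy.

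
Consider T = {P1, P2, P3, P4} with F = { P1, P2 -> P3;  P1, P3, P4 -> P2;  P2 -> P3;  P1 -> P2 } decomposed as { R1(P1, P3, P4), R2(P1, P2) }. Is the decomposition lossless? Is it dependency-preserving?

lossless but not dependency-preserving

Lossless test: (P1)⁺ = {P1, P2, P3}, which contains all of one fragment — lossless.
Dependency preservation: the restricted closure of {P2} across the fragments never reaches {P3}, so P2 → P3 cannot be enforced without a join — not preserved.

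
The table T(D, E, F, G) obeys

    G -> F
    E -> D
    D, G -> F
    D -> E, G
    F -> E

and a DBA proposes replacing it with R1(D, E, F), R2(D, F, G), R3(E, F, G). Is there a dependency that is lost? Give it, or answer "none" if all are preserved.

G → F lies within R2.
E → D lies within R1.
D, G → F lies within R2.
D → E, G: restricted closure across fragments reaches E, G.
F → E lies within R1.
Every dependency is enforceable on the fragments, so the decomposition is dependency-preserving.

none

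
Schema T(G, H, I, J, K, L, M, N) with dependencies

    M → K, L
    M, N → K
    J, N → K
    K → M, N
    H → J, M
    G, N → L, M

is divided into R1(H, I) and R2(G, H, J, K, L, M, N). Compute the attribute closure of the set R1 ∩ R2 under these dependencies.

H, J, K, L, M, N

R1 ∩ R2 = {H}.
H → J, M applies, adding J, M
M → K, L applies, adding K, L
K → M, N applies, adding N
Closure: {H, J, K, L, M, N}.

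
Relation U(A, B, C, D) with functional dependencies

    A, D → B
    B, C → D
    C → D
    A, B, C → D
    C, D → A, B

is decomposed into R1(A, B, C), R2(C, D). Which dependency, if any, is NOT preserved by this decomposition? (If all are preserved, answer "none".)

A, D → B

Check A, D → B: no single fragment contains all of {A, B, D}, and the restricted closure of {A, D} across the fragments never reaches {B}.
B, C → D is preserved.
C → D is preserved.
A, B, C → D is preserved.
C, D → A, B is preserved.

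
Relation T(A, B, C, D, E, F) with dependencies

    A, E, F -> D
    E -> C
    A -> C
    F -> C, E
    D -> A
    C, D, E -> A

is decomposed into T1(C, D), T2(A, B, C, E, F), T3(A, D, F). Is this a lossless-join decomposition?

Chase test. Columns are A, B, C, D, E, F; row i has aⱼ where attribute j ∈ Ti, else bᵢⱼ.
Initial tableau (one row per fragment):
  row 1: b11 b12 a3 a4 b15 b16
  row 2: a1 a2 a3 b24 a5 a6
  row 3: a1 b32 b33 a4 b35 a6
Rows 2 and 3 agree on A; apply A→C and equate their C entries.
Rows 2 and 3 agree on F; apply F→C, E and equate their C, E entries.
Rows 1 and 3 agree on D; apply D→A and equate their A entries.
Rows 2 and 3 agree on A, E, F; apply A, E, F→D and equate their D entries.
Row 2 is now all distinguished symbols — the join is lossless.

Yes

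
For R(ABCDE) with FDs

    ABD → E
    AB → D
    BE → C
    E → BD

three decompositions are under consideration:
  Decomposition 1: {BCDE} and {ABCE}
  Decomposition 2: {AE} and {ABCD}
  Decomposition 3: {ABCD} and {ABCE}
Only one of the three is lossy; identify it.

Decomposition 2

Decomposition 1: common = {BCE}, closure = {BCDE} → lossless.
Decomposition 2: common = {A}, closure = {A} → lossy.
Decomposition 3: common = {ABC}, closure = {ABCDE} → lossless.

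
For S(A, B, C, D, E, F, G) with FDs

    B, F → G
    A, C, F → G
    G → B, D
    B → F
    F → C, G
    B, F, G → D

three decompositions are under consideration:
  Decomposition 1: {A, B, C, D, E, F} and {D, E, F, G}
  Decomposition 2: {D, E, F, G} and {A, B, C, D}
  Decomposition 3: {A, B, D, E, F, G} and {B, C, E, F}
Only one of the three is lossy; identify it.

Decomposition 1: common = {D, E, F}, closure = {B, C, D, E, F, G} → lossless.
Decomposition 2: common = {D}, closure = {D} → lossy.
Decomposition 3: common = {B, E, F}, closure = {B, C, D, E, F, G} → lossless.

Decomposition 2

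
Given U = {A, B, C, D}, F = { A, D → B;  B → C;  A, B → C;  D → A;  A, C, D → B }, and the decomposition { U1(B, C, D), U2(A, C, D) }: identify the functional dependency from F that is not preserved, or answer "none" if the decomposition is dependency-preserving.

A, D → B: restricted closure across fragments reaches B.
B → C lies within U1.
A, B → C: restricted closure across fragments reaches C.
D → A lies within U2.
A, C, D → B: restricted closure across fragments reaches B.
Every dependency is enforceable on the fragments, so the decomposition is dependency-preserving.

none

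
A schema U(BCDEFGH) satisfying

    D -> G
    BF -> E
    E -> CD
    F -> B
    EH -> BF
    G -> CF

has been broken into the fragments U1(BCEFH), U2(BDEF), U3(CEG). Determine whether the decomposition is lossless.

Yes

Chase test. Columns are BCDEFGH; row i has aⱼ where attribute j ∈ Ui, else bᵢⱼ.
Initial tableau (one row per fragment):
  row 1: a1 a2 b13 a4 a5 b16 a7
  row 2: a1 b22 a3 a4 a5 b26 b27
  row 3: b31 a2 b33 a4 b35 a6 b37
Rows 1 and 2 agree on E; apply E→CD and equate their CD entries.
Rows 1 and 3 agree on E; apply E→CD and equate their CD entries.
Rows 1 and 2 agree on D; apply D→G and equate their G entries.
Rows 1 and 3 agree on D; apply D→G and equate their G entries.
Rows 1 and 3 agree on G; apply G→CF and equate their CF entries.
Rows 1 and 3 agree on F; apply F→B and equate their B entries.
Row 1 is now all distinguished symbols — the join is lossless.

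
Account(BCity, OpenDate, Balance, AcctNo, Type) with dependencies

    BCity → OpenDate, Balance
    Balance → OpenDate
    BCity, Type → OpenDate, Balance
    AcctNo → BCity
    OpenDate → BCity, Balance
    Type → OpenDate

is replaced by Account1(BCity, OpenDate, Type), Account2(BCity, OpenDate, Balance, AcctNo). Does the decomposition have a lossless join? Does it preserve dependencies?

lossy but dependency-preserving

Lossless test: (BCity, OpenDate)⁺ = {BCity, OpenDate, Balance}, which is a superkey of neither fragment — lossy.
Dependency preservation: BCity, Type → OpenDate, Balance is not contained in any single fragment, but the restricted closure of its left-hand side across the fragments still reaches the right-hand side; the remaining FDs each lie inside some fragment. All dependencies are preserved.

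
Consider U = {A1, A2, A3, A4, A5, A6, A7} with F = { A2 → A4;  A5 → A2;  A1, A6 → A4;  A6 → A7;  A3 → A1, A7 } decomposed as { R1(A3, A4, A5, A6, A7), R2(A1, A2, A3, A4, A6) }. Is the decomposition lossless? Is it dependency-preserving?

lossy and not dependency-preserving

Lossless test: (A3, A4, A6)⁺ = {A1, A3, A4, A6, A7}, which is a superkey of neither fragment — lossy.
Dependency preservation: the restricted closure of {A5} across the fragments never reaches {A2}, so A5 → A2 cannot be enforced without a join — not preserved.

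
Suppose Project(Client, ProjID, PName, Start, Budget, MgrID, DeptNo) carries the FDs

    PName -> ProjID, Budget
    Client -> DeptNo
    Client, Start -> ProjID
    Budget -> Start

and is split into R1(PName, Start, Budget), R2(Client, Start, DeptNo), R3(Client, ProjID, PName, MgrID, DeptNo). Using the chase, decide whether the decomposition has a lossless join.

Chase test. Columns are Client, ProjID, PName, Start, Budget, MgrID, DeptNo; row i has aⱼ where attribute j ∈ Ri, else bᵢⱼ.
Initial tableau (one row per fragment):
  row 1: b11 b12 a3 a4 a5 b16 b17
  row 2: a1 b22 b23 a4 b25 b26 a7
  row 3: a1 a2 a3 b34 b35 a6 a7
Rows 1 and 3 agree on PName; apply PName→ProjID, Budget and equate their ProjID, Budget entries.
Rows 1 and 3 agree on Budget; apply Budget→Start and equate their Start entries.
Rows 2 and 3 agree on Client, Start; apply Client, Start→ProjID and equate their ProjID entries.
Row 3 is now all distinguished symbols — the join is lossless.

Yes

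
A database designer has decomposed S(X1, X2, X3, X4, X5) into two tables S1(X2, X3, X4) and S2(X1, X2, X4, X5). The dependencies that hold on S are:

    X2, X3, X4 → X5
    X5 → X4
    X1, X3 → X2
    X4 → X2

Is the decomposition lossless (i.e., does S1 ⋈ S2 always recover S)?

No

Common attributes: S1 ∩ S2 = {X2, X4}.
No dependency enlarges {X2, X4}, so (X2, X4)⁺ = {X2, X4}.
The closure contains neither all of S1 = {X2, X3, X4} nor all of S2 = {X1, X2, X4, X5}, so the common attributes are not a superkey of either fragment. The join is lossy.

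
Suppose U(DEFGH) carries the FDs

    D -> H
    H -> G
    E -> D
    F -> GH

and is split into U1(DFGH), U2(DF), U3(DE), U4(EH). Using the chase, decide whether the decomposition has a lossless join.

Chase test. Columns are DEFGH; row i has aⱼ where attribute j ∈ Ui, else bᵢⱼ.
Initial tableau (one row per fragment):
  row 1: a1 b12 a3 a4 a5
  row 2: a1 b22 a3 b24 b25
  row 3: a1 a2 b33 b34 b35
  row 4: b41 a2 b43 b44 a5
Rows 1 and 2 agree on D; apply D→H and equate their H entries.
Rows 1 and 3 agree on D; apply D→H and equate their H entries.
Rows 1 and 2 agree on H; apply H→G and equate their G entries.
Rows 1 and 3 agree on H; apply H→G and equate their G entries.
Rows 1 and 4 agree on H; apply H→G and equate their G entries.
Rows 3 and 4 agree on E; apply E→D and equate their D entries.
No row becomes fully distinguished — the join is lossy.

No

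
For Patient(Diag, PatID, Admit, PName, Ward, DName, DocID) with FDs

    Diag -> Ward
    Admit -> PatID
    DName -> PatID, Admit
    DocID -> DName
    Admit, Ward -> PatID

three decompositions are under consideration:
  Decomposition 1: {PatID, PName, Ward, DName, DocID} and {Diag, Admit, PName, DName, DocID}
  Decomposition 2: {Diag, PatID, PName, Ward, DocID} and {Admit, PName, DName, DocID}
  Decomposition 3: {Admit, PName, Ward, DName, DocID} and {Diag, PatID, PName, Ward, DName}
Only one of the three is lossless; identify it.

Decomposition 2

Decomposition 1: common = {PName, DName, DocID}, closure = {PatID, Admit, PName, DName, DocID} → lossy.
Decomposition 2: common = {PName, DocID}, closure = {PatID, Admit, PName, DName, DocID} → lossless.
Decomposition 3: common = {PName, Ward, DName}, closure = {PatID, Admit, PName, Ward, DName} → lossy.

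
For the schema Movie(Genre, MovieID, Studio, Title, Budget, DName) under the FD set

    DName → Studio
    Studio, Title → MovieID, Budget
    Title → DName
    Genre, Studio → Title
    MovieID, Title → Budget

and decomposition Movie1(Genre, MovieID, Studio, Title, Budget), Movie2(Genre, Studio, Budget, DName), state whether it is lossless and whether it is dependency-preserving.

lossless but not dependency-preserving

Lossless test: (Genre, Studio, Budget)⁺ = {Genre, MovieID, Studio, Title, Budget, DName}, which contains all of one fragment — lossless.
Dependency preservation: the restricted closure of {Title} across the fragments never reaches {DName}, so Title → DName cannot be enforced without a join — not preserved.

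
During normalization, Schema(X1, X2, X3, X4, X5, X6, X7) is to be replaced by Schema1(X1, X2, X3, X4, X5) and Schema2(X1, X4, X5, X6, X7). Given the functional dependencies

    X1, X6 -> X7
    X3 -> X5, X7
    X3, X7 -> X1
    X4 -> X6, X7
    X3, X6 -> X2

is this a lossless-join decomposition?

Yes

Common attributes: Schema1 ∩ Schema2 = {X1, X4, X5}.
Closure of {X1, X4, X5}: X4 → X6, X7 applies, adding X6, X7. So (X1, X4, X5)⁺ = {X1, X4, X5, X6, X7}.
This closure contains every attribute of Schema2, so Schema1 ∩ Schema2 → Schema2. The join is lossless.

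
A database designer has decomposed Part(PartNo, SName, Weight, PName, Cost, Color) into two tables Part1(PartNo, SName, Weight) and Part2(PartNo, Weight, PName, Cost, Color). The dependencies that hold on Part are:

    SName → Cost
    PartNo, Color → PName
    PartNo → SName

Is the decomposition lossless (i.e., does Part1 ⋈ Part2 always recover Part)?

Common attributes: Part1 ∩ Part2 = {PartNo, Weight}.
Closure of {PartNo, Weight}: PartNo → SName applies, adding SName; SName → Cost applies, adding Cost. So (PartNo, Weight)⁺ = {PartNo, SName, Weight, Cost}.
This closure contains every attribute of Part1, so Part1 ∩ Part2 → Part1. The join is lossless.

Yes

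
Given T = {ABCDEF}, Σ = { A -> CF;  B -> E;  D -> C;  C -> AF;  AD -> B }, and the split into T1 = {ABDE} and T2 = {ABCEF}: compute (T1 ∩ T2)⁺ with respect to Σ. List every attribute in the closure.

ABCEF

T1 ∩ T2 = {ABE}.
A → CF applies, adding CF
Closure: {ABCEF}.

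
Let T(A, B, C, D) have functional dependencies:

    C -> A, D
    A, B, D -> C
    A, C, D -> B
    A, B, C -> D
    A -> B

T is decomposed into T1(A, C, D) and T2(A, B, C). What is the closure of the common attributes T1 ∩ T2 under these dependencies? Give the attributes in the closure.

A, B, C, D

T1 ∩ T2 = {A, C}.
C → A, D applies, adding D
A, C, D → B applies, adding B
Closure: {A, B, C, D}.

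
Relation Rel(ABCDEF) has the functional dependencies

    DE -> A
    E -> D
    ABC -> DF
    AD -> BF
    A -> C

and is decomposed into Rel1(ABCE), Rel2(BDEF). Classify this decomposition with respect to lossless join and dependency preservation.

Lossless test: (BE)⁺ = {ABCDEF}, which contains all of one fragment — lossless.
Dependency preservation: the restricted closure of {ABC} across the fragments never reaches {DF}, so ABC → DF cannot be enforced without a join — not preserved.

lossless but not dependency-preserving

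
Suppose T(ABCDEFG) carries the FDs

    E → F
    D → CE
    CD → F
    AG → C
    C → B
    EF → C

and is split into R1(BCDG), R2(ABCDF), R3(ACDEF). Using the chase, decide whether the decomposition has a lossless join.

Chase test. Columns are ABCDEFG; row i has aⱼ where attribute j ∈ Ri, else bᵢⱼ.
Initial tableau (one row per fragment):
  row 1: b11 a2 a3 a4 b15 b16 a7
  row 2: a1 a2 a3 a4 b25 a6 b27
  row 3: a1 b32 a3 a4 a5 a6 b37
Rows 1 and 2 agree on D; apply D→CE and equate their CE entries.
Rows 1 and 3 agree on D; apply D→CE and equate their CE entries.
Rows 1 and 2 agree on CD; apply CD→F and equate their F entries.
Rows 1 and 3 agree on C; apply C→B and equate their B entries.
No row becomes fully distinguished — the join is lossy.

No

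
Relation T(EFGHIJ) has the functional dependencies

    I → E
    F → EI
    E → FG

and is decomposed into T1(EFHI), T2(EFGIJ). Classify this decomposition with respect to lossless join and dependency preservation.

lossy but dependency-preserving

Lossless test: (EFI)⁺ = {EFGI}, which is a superkey of neither fragment — lossy.
Dependency preservation: every FD's attributes lie within a single fragment, so each can be enforced locally — preserved.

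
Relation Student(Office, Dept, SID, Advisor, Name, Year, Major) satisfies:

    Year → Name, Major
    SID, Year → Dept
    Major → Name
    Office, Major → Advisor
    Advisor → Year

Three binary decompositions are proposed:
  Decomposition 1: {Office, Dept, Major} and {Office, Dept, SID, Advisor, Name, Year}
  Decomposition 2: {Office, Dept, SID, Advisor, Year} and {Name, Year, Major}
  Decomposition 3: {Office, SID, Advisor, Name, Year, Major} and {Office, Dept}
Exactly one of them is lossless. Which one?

Decomposition 2

Decomposition 1: common = {Office, Dept}, closure = {Office, Dept} → lossy.
Decomposition 2: common = {Year}, closure = {Name, Year, Major} → lossless.
Decomposition 3: common = {Office}, closure = {Office} → lossy.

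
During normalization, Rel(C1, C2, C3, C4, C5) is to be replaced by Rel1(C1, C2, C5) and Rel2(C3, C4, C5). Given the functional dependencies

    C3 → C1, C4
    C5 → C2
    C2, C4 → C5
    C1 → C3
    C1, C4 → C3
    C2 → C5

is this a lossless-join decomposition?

Common attributes: Rel1 ∩ Rel2 = {C5}.
Closure of {C5}: C5 → C2 applies, adding C2. So (C5)⁺ = {C2, C5}.
The closure contains neither all of Rel1 = {C1, C2, C5} nor all of Rel2 = {C3, C4, C5}, so the common attributes are not a superkey of either fragment. The join is lossy.

No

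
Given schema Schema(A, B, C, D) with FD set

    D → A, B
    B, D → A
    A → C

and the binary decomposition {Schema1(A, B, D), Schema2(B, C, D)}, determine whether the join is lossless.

Common attributes: Schema1 ∩ Schema2 = {B, D}.
Closure of {B, D}: D → A, B applies, adding A; A → C applies, adding C. So (B, D)⁺ = {A, B, C, D}.
This closure contains every attribute of Schema1, so Schema1 ∩ Schema2 → Schema1. The join is lossless.

Yes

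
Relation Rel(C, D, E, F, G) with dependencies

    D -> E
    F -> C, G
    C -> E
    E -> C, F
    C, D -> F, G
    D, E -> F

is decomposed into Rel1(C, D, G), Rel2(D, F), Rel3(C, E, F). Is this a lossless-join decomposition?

Chase test. Columns are C, D, E, F, G; row i has aⱼ where attribute j ∈ Reli, else bᵢⱼ.
Initial tableau (one row per fragment):
  row 1: a1 a2 b13 b14 a5
  row 2: b21 a2 b23 a4 b25
  row 3: a1 b32 a3 a4 b35
Rows 1 and 2 agree on D; apply D→E and equate their E entries.
Rows 2 and 3 agree on F; apply F→C, G and equate their C, G entries.
Rows 1 and 3 agree on C; apply C→E and equate their E entries.
Rows 1 and 2 agree on E; apply E→C, F and equate their C, F entries.
Rows 1 and 2 agree on C, D; apply C, D→F, G and equate their F, G entries.
Row 1 is now all distinguished symbols — the join is lossless.

Yes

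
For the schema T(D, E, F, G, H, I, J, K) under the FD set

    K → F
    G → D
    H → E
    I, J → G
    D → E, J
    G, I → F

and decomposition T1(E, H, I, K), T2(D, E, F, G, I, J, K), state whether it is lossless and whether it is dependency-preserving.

Lossless test: (E, I, K)⁺ = {E, F, I, K}, which is a superkey of neither fragment — lossy.
Dependency preservation: every FD's attributes lie within a single fragment, so each can be enforced locally — preserved.

lossy but dependency-preserving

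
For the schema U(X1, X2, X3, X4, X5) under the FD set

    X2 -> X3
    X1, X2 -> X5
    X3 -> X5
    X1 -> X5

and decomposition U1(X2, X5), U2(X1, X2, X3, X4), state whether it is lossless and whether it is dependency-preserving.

Lossless test: (X2)⁺ = {X2, X3, X5}, which contains all of one fragment — lossless.
Dependency preservation: the restricted closure of {X3} across the fragments never reaches {X5}, so X3 → X5 cannot be enforced without a join — not preserved.

lossless but not dependency-preserving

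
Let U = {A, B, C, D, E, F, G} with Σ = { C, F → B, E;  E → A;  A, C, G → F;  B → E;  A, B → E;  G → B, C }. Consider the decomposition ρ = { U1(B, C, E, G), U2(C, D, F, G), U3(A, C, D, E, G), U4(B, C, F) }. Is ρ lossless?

Chase test. Columns are A, B, C, D, E, F, G; row i has aⱼ where attribute j ∈ Ui, else bᵢⱼ.
Initial tableau (one row per fragment):
  row 1: b11 a2 a3 b14 a5 b16 a7
  row 2: b21 b22 a3 a4 b25 a6 a7
  row 3: a1 b32 a3 a4 a5 b36 a7
  row 4: b41 a2 a3 b44 b45 a6 b47
Rows 2 and 4 agree on C, F; apply C, F→B, E and equate their B, E entries.
Rows 1 and 3 agree on E; apply E→A and equate their A entries.
Rows 2 and 4 agree on E; apply E→A and equate their A entries.
Rows 1 and 3 agree on A, C, G; apply A, C, G→F and equate their F entries.
Rows 1 and 2 agree on B; apply B→E and equate their E entries.
Rows 1 and 3 agree on G; apply G→B, C and equate their B, C entries.
Rows 1 and 2 agree on E; apply E→A and equate their A entries.
Rows 1 and 2 agree on A, C, G; apply A, C, G→F and equate their F entries.
Row 2 is now all distinguished symbols — the join is lossless.

Yes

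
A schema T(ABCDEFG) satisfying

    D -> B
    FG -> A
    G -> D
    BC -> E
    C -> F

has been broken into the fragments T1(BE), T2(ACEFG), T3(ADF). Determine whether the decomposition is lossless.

Chase test. Columns are ABCDEFG; row i has aⱼ where attribute j ∈ Ti, else bᵢⱼ.
Initial tableau (one row per fragment):
  row 1: b11 a2 b13 b14 a5 b16 b17
  row 2: a1 b22 a3 b24 a5 a6 a7
  row 3: a1 b32 b33 a4 b35 a6 b37
No row becomes fully distinguished — the join is lossy.

No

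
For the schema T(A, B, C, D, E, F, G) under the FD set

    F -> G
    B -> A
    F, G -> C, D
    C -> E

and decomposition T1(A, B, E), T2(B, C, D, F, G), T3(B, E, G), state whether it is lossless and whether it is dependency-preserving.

Lossless test (chase): Rows 1 and 2 agree on B; apply B→A and equate their A entries. Rows 1 and 3 agree on B; apply B→A and equate their A entries. No row becomes fully distinguished — the join is lossy.
Dependency preservation: the restricted closure of {C} across the fragments never reaches {E}, so C → E cannot be enforced without a join — not preserved.

lossy and not dependency-preserving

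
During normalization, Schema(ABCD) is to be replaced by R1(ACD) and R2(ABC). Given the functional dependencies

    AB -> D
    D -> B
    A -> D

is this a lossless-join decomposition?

Common attributes: R1 ∩ R2 = {AC}.
Closure of {AC}: A → D applies, adding D; D → B applies, adding B. So (AC)⁺ = {ABCD}.
This closure contains every attribute of R1, so R1 ∩ R2 → R1. The join is lossless.

Yes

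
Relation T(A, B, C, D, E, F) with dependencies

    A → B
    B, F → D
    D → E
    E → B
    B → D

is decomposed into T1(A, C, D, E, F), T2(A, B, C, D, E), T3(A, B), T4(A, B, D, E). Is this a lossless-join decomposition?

Yes

Chase test. Columns are A, B, C, D, E, F; row i has aⱼ where attribute j ∈ Ti, else bᵢⱼ.
Initial tableau (one row per fragment):
  row 1: a1 b12 a3 a4 a5 a6
  row 2: a1 a2 a3 a4 a5 b26
  row 3: a1 a2 b33 b34 b35 b36
  row 4: a1 a2 b43 a4 a5 b46
Rows 1 and 2 agree on A; apply A→B and equate their B entries.
Rows 1 and 3 agree on B; apply B→D and equate their D entries.
Rows 1 and 3 agree on D; apply D→E and equate their E entries.
Row 1 is now all distinguished symbols — the join is lossless.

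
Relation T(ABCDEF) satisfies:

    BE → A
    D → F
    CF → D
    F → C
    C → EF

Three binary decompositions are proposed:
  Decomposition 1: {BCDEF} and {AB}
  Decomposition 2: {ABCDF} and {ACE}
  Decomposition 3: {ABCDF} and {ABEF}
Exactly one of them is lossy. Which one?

Decomposition 1

Decomposition 1: common = {B}, closure = {B} → lossy.
Decomposition 2: common = {AC}, closure = {ACDEF} → lossless.
Decomposition 3: common = {ABF}, closure = {ABCDEF} → lossless.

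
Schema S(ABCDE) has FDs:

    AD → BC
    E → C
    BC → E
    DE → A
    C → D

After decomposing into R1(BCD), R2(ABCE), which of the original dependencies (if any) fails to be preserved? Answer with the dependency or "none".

Check AD → BC: no single fragment contains all of {ABCD}, and the restricted closure of {AD} across the fragments never reaches {BC}.
E → C is preserved.
BC → E is preserved.
DE → A is preserved.
C → D is preserved.

AD → BC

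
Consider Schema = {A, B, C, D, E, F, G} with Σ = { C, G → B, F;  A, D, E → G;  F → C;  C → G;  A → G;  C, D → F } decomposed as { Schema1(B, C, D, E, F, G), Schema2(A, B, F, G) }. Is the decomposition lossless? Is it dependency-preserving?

Lossless test: (B, F, G)⁺ = {B, C, F, G}, which is a superkey of neither fragment — lossy.
Dependency preservation: A, D, E → G is not contained in any single fragment, but the restricted closure of its left-hand side across the fragments still reaches the right-hand side; the remaining FDs each lie inside some fragment. All dependencies are preserved.

lossy but dependency-preserving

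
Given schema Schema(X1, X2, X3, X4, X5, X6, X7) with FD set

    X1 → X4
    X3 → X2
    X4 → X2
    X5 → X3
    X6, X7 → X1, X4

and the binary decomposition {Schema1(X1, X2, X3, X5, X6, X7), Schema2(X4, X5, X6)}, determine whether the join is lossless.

Common attributes: Schema1 ∩ Schema2 = {X5, X6}.
Closure of {X5, X6}: X5 → X3 applies, adding X3; X3 → X2 applies, adding X2. So (X5, X6)⁺ = {X2, X3, X5, X6}.
The closure contains neither all of Schema1 = {X1, X2, X3, X5, X6, X7} nor all of Schema2 = {X4, X5, X6}, so the common attributes are not a superkey of either fragment. The join is lossy.

No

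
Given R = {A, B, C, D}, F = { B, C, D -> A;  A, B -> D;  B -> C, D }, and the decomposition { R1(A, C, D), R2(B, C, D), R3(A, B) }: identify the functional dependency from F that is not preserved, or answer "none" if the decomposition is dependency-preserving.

none

B, C, D → A: restricted closure across fragments reaches A.
A, B → D: restricted closure across fragments reaches D.
B → C, D lies within R2.
Every dependency is enforceable on the fragments, so the decomposition is dependency-preserving.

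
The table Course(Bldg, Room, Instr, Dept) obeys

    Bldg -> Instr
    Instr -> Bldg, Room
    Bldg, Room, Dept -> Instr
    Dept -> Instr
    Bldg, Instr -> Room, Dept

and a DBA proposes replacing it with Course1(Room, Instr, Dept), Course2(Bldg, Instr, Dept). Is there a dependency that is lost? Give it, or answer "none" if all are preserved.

none

Bldg → Instr lies within Course2.
Instr → Bldg, Room: restricted closure across fragments reaches Bldg, Room.
Bldg, Room, Dept → Instr: restricted closure across fragments reaches Instr.
Dept → Instr lies within Course1.
Bldg, Instr → Room, Dept: restricted closure across fragments reaches Room, Dept.
Every dependency is enforceable on the fragments, so the decomposition is dependency-preserving.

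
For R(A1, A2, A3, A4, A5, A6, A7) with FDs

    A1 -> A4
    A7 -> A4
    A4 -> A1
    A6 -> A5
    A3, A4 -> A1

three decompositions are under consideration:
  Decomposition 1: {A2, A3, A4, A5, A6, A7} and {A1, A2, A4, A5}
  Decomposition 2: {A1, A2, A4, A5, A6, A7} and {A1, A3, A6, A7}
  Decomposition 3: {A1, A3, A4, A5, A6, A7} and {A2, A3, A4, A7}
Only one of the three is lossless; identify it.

Decomposition 1: common = {A2, A4, A5}, closure = {A1, A2, A4, A5} → lossless.
Decomposition 2: common = {A1, A6, A7}, closure = {A1, A4, A5, A6, A7} → lossy.
Decomposition 3: common = {A3, A4, A7}, closure = {A1, A3, A4, A7} → lossy.

Decomposition 1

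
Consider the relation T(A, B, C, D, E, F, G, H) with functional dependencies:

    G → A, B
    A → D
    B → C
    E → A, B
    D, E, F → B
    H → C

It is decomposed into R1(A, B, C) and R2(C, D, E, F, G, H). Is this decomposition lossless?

No

Common attributes: R1 ∩ R2 = {C}.
No dependency enlarges {C}, so (C)⁺ = {C}.
The closure contains neither all of R1 = {A, B, C} nor all of R2 = {C, D, E, F, G, H}, so the common attributes are not a superkey of either fragment. The join is lossy.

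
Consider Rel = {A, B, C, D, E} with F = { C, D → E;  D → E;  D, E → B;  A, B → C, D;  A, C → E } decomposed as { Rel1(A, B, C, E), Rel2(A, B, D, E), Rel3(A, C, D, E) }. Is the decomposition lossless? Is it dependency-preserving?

Lossless test (chase): Rows 2 and 3 agree on D, E; apply D, E→B and equate their B entries. Rows 1 and 2 agree on A, B; apply A, B→C, D and equate their C, D entries. Row 1 is now all distinguished symbols — the join is lossless.
Dependency preservation: A, B → C, D is not contained in any single fragment, but the restricted closure of its left-hand side across the fragments still reaches the right-hand side; the remaining FDs each lie inside some fragment. All dependencies are preserved.

lossless and dependency-preserving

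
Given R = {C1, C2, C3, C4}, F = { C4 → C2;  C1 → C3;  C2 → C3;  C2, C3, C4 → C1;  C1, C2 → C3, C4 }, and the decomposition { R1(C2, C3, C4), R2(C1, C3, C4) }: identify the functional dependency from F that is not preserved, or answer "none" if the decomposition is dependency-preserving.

Check C1, C2 → C3, C4: no single fragment contains all of {C1, C2, C3, C4}, and the restricted closure of {C1, C2} across the fragments never reaches {C3, C4}.
C4 → C2 is preserved.
C1 → C3 is preserved.
C2 → C3 is preserved.
C2, C3, C4 → C1 is preserved.

C1, C2 → C3, C4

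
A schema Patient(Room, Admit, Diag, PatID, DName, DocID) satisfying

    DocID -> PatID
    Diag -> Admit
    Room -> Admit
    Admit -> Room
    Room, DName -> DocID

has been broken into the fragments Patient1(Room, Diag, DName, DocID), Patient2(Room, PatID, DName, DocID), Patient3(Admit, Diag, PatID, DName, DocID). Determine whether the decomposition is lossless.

Yes

Chase test. Columns are Room, Admit, Diag, PatID, DName, DocID; row i has aⱼ where attribute j ∈ Patienti, else bᵢⱼ.
Initial tableau (one row per fragment):
  row 1: a1 b12 a3 b14 a5 a6
  row 2: a1 b22 b23 a4 a5 a6
  row 3: b31 a2 a3 a4 a5 a6
Rows 1 and 2 agree on DocID; apply DocID→PatID and equate their PatID entries.
Rows 1 and 3 agree on Diag; apply Diag→Admit and equate their Admit entries.
Rows 1 and 2 agree on Room; apply Room→Admit and equate their Admit entries.
Rows 1 and 3 agree on Admit; apply Admit→Room and equate their Room entries.
Row 1 is now all distinguished symbols — the join is lossless.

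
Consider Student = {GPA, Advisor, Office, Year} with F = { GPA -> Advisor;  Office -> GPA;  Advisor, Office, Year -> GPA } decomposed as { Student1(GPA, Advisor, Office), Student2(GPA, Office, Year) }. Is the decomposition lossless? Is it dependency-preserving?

Lossless test: (GPA, Office)⁺ = {GPA, Advisor, Office}, which contains all of one fragment — lossless.
Dependency preservation: Advisor, Office, Year → GPA is not contained in any single fragment, but the restricted closure of its left-hand side across the fragments still reaches the right-hand side; the remaining FDs each lie inside some fragment. All dependencies are preserved.

lossless and dependency-preserving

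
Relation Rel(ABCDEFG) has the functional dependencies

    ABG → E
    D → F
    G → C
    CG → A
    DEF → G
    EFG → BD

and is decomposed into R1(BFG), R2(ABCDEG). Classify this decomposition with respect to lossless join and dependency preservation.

Lossless test: (BG)⁺ = {ABCEG}, which is a superkey of neither fragment — lossy.
Dependency preservation: the restricted closure of {D} across the fragments never reaches {F}, so D → F cannot be enforced without a join — not preserved.

lossy and not dependency-preserving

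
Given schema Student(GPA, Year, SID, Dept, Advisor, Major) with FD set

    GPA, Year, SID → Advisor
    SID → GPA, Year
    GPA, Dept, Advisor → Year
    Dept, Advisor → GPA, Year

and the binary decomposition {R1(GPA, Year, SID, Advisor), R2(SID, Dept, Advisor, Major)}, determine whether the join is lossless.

Common attributes: R1 ∩ R2 = {SID, Advisor}.
Closure of {SID, Advisor}: SID → GPA, Year applies, adding GPA, Year. So (SID, Advisor)⁺ = {GPA, Year, SID, Advisor}.
This closure contains every attribute of R1, so R1 ∩ R2 → R1. The join is lossless.

Yes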